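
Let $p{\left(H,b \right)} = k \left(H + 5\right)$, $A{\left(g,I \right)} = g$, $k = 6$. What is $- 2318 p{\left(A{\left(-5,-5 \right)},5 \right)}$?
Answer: $0$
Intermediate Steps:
$p{\left(H,b \right)} = 30 + 6 H$ ($p{\left(H,b \right)} = 6 \left(H + 5\right) = 6 \left(5 + H\right) = 30 + 6 H$)
$- 2318 p{\left(A{\left(-5,-5 \right)},5 \right)} = - 2318 \left(30 + 6 \left(-5\right)\right) = - 2318 \left(30 - 30\right) = \left(-2318\right) 0 = 0$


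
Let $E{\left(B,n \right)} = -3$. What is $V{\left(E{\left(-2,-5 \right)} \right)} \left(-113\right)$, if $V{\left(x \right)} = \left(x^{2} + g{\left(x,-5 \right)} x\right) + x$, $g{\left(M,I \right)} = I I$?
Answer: $7797$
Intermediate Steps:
$g{\left(M,I \right)} = I^{2}$
$V{\left(x \right)} = x^{2} + 26 x$ ($V{\left(x \right)} = \left(x^{2} + \left(-5\right)^{2} x\right) + x = \left(x^{2} + 25 x\right) + x = x^{2} + 26 x$)
$V{\left(E{\left(-2,-5 \right)} \right)} \left(-113\right) = - 3 \left(26 - 3\right) \left(-113\right) = \left(-3\right) 23 \left(-113\right) = \left(-69\right) \left(-113\right) = 7797$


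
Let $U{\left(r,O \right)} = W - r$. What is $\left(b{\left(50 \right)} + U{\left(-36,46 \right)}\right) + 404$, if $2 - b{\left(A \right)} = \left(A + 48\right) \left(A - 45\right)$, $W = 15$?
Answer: $-33$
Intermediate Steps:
$U{\left(r,O \right)} = 15 - r$
$b{\left(A \right)} = 2 - \left(-45 + A\right) \left(48 + A\right)$ ($b{\left(A \right)} = 2 - \left(A + 48\right) \left(A - 45\right) = 2 - \left(48 + A\right) \left(-45 + A\right) = 2 - \left(-45 + A\right) \left(48 + A\right)$)
$\left(b{\left(50 \right)} + U{\left(-36,46 \right)}\right) + 404 = \left(\left(2162 - 50^{2} - 150\right) + \left(15 - -36\right)\right) + 404 = \left(\left(2162 - 2500 - 150\right) + \left(15 + 36\right)\right) + 404 = \left(\left(2162 - 2500 - 150\right) + 51\right) + 404 = \left(-488 + 51\right) + 404 = -437 + 404 = -33$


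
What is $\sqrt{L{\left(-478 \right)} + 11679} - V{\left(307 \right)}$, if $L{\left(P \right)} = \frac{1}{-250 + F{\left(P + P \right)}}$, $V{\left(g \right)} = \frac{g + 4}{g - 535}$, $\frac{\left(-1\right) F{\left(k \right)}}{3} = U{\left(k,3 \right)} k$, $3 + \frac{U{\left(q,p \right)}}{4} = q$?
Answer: $\frac{311}{228} + \frac{7 \sqrt{28849932865009682}}{11001898} \approx 109.43$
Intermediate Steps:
$U{\left(q,p \right)} = -12 + 4 q$
$F{\left(k \right)} = - 3 k \left(-12 + 4 k\right)$ ($F{\left(k \right)} = - 3 \left(-12 + 4 k\right) k = - 3 k \left(-12 + 4 k\right)$)
$V{\left(g \right)} = \frac{4 + g}{-535 + g}$
$L{\left(P \right)} = \frac{1}{-250 + 24 P \left(3 - 2 P\right)}$ ($L{\left(P \right)} = \frac{1}{-250 + 12 \left(P + P\right) \left(3 - \left(P + P\right)\right)} = \frac{1}{-250 + 12 \cdot 2 P \left(3 - 2 P\right)} = \frac{1}{-250 + 24 P \left(3 - 2 P\right)}$)
$\sqrt{L{\left(-478 \right)} + 11679} - V{\left(307 \right)} = \sqrt{- \frac{1}{250 + 24 \left(-478\right) \left(-3 + 2 \left(-478\right)\right)} + 11679} - \frac{4 + 307}{-535 + 307} = \sqrt{- \frac{1}{250 + 24 \left(-478\right) \left(-3 - 956\right)} + 11679} - \frac{1}{-228} \cdot 311 = \sqrt{- \frac{1}{250 + 24 \left(-478\right) \left(-959\right)} + 11679} - \left(- \frac{1}{228}\right) 311 = \sqrt{- \frac{1}{250 + 11001648} + 11679} - - \frac{311}{228} = \sqrt{- \frac{1}{11001898} + 11679} + \frac{311}{228} = \sqrt{\frac{128491166741}{11001898}} + \frac{311}{228} = \frac{7 \sqrt{28849932865009682}}{11001898} + \frac{311}{228} = \frac{311}{228} + \frac{7 \sqrt{28849932865009682}}{11001898}$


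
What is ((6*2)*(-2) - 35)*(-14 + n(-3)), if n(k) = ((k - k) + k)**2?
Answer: 295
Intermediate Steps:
n(k) = k**2 (n(k) = (0 + k)**2 = k**2)
((6*2)*(-2) - 35)*(-14 + n(-3)) = ((6*2)*(-2) - 35)*(-14 + (-3)**2) = (12*(-2) - 35)*(-14 + 9) = (-24 - 35)*(-5) = -59*(-5) = 295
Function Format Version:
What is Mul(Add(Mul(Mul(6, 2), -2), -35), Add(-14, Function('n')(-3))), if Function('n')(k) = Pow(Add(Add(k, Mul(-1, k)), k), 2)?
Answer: 295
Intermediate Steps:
Function('n')(k) = Pow(k, 2) (Function('n')(k) = Pow(Add(0, k), 2) = Pow(k, 2))
Mul(Add(Mul(Mul(6, 2), -2), -35), Add(-14, Function('n')(-3))) = Mul(Add(Mul(Mul(6, 2), -2), -35), Add(-14, Pow(-3, 2))) = Mul(Add(Mul(12, -2), -35), Add(-14, 9)) = Mul(Add(-24, -35), -5) = Mul(-59, -5) = 295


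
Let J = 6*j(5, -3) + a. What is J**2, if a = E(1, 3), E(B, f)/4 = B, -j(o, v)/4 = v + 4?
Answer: 400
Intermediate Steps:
j(o, v) = -16 - 4*v (j(o, v) = -4*(v + 4) = -4*(4 + v) = -16 - 4*v)
E(B, f) = 4*B
a = 4 (a = 4*1 = 4)
J = -20 (J = 6*(-16 - 4*(-3)) + 4 = 6*(-16 + 12) + 4 = 6*(-4) + 4 = -24 + 4 = -20)
J**2 = (-20)**2 = 400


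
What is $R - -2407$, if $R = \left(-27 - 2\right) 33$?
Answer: $1450$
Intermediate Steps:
$R = -957$ ($R = \left(-29\right) 33 = -957$)
$R - -2407 = -957 - -2407 = -957 + 2407 = 1450$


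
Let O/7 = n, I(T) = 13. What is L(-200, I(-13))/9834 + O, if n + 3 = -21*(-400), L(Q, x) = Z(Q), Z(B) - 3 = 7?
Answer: 289016348/4917 ≈ 58779.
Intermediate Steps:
Z(B) = 10 (Z(B) = 3 + 7 = 10)
L(Q, x) = 10
n = 8397 (n = -3 - 21*(-400) = -3 + 8400 = 8397)
O = 58779 (O = 7*8397 = 58779)
L(-200, I(-13))/9834 + O = 10/9834 + 58779 = 10*(1/9834) + 58779 = 5/4917 + 58779 = 289016348/4917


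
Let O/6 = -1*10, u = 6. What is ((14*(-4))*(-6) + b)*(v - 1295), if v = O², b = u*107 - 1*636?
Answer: 788310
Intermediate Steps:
O = -60 (O = 6*(-1*10) = 6*(-10) = -60)
b = 6 (b = 6*107 - 1*636 = 642 - 636 = 6)
v = 3600 (v = (-60)² = 3600)
((14*(-4))*(-6) + b)*(v - 1295) = ((14*(-4))*(-6) + 6)*(3600 - 1295) = (-56*(-6) + 6)*2305 = (336 + 6)*2305 = 342*2305 = 788310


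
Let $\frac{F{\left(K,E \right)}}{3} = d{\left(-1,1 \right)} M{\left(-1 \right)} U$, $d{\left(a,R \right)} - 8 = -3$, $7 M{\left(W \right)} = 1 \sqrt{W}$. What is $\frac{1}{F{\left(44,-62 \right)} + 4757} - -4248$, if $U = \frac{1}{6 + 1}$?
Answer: $\frac{230803820942309}{54332346874} - \frac{735 i}{54332346874} \approx 4248.0 - 1.3528 \cdot 10^{-8} i$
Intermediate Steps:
$M{\left(W \right)} = \frac{\sqrt{W}}{7}$ ($M{\left(W \right)} = \frac{1 \sqrt{W}}{7} = \frac{\sqrt{W}}{7}$)
$U = \frac{1}{7} \approx 0.14286$
$d{\left(a,R \right)} = 5$ ($d{\left(a,R \right)} = 8 - 3 = 5$)
$F{\left(K,E \right)} = \frac{15 i}{49}$ ($F{\left(K,E \right)} = 3 \cdot 5 \frac{\sqrt{-1}}{7} \cdot \frac{1}{7} = 3 \cdot 5 \frac{i}{7} \cdot \frac{1}{7} = 3 \frac{5 i}{7} \cdot \frac{1}{7} = 3 \frac{5 i}{49} = \frac{15 i}{49}$)
$\frac{1}{F{\left(44,-62 \right)} + 4757} - -4248 = \frac{1}{\frac{15 i}{49} + 4757} - -4248 = \frac{1}{4757 + \frac{15 i}{49}} + 4248 = \frac{2401 \left(4757 - \frac{15 i}{49}\right)}{54332346874} + 4248 = 4248 + \frac{2401 \left(4757 - \frac{15 i}{49}\right)}{54332346874}$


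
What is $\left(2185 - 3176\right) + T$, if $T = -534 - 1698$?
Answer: $-3223$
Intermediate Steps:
$T = -2232$ ($T = -534 - 1698 = -2232$)
$\left(2185 - 3176\right) + T = \left(2185 - 3176\right) - 2232 = -991 - 2232 = -3223$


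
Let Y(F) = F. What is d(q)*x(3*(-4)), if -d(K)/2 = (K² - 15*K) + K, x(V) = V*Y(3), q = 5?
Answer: -3240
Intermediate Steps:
x(V) = 3*V (x(V) = V*3 = 3*V)
d(K) = -2*K² + 28*K (d(K) = -2*((K² - 15*K) + K) = -2*(K² - 14*K) = -2*K² + 28*K)
d(q)*x(3*(-4)) = (2*5*(14 - 1*5))*(3*(3*(-4))) = (2*5*(14 - 5))*(3*(-12)) = (2*5*9)*(-36) = 90*(-36) = -3240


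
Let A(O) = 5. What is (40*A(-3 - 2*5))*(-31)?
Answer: -6200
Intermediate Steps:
(40*A(-3 - 2*5))*(-31) = (40*5)*(-31) = 200*(-31) = -6200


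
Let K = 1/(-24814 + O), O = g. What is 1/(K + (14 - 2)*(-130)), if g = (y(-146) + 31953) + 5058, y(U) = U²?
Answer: -33513/52280279 ≈ -0.00064103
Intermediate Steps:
g = 58327 (g = ((-146)² + 31953) + 5058 = (21316 + 31953) + 5058 = 53269 + 5058 = 58327)
O = 58327
K = 1/33513 (K = 1/(-24814 + 58327) = 1/33513 ≈ 2.9839e-5)
1/(K + (14 - 2)*(-130)) = 1/(1/33513 + (14 - 2)*(-130)) = 1/(1/33513 + 12*(-130)) = 1/(1/33513 - 1560) = 1/(-52280279/33513) = -33513/52280279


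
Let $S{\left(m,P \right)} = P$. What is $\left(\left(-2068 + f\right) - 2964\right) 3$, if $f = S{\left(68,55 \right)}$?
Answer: $-14931$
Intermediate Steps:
$f = 55$
$\left(\left(-2068 + f\right) - 2964\right) 3 = \left(\left(-2068 + 55\right) - 2964\right) 3 = \left(-2013 - 2964\right) 3 = \left(-4977\right) 3 = -14931$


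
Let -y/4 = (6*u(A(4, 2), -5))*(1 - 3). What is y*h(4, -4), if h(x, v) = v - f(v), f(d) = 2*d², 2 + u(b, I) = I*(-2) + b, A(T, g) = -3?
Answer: -8640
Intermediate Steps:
u(b, I) = -2 + b - 2*I (u(b, I) = -2 + (I*(-2) + b) = -2 + (-2*I + b) = -2 + (b - 2*I) = -2 + b - 2*I)
y = 240 (y = -4*6*(-2 - 3 - 2*(-5))*(1 - 3) = -4*6*(-2 - 3 + 10)*(-2) = -4*6*5*(-2) = -120*(-2) = -4*(-60) = 240)
h(x, v) = v - 2*v²
y*h(4, -4) = 240*(-4*(1 - 2*(-4))) = 240*(-4*(1 + 8)) = 240*(-4*9) = 240*(-36) = -8640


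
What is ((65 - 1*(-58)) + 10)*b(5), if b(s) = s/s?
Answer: 133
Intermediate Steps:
b(s) = 1
((65 - 1*(-58)) + 10)*b(5) = ((65 - 1*(-58)) + 10)*1 = ((65 + 58) + 10)*1 = (123 + 10)*1 = 133*1 = 133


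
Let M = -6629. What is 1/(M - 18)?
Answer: -1/6647 ≈ -0.00015044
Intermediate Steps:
1/(M - 18) = 1/(-6629 - 18) = 1/(-6647) = -1/6647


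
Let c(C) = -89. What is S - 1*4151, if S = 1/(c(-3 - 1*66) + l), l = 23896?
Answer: -98822856/23807 ≈ -4151.0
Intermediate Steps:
S = 1/23807 (S = 1/(-89 + 23896) = 1/23807 ≈ 4.2004e-5)
S - 1*4151 = 1/23807 - 1*4151 = 1/23807 - 4151 = -98822856/23807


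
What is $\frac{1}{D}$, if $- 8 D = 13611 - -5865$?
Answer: $- \frac{2}{4869} \approx -0.00041076$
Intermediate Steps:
$D = - \frac{4869}{2}$ ($D = - \frac{13611 - -5865}{8} = - \frac{13611 + 5865}{8} = \left(- \frac{1}{8}\right) 19476 = - \frac{4869}{2} \approx -2434.5$)
$\frac{1}{D} = \frac{1}{- \frac{4869}{2}} = - \frac{2}{4869}$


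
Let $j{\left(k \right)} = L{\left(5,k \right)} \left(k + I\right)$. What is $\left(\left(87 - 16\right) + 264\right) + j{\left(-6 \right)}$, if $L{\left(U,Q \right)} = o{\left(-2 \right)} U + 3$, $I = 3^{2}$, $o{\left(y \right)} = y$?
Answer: $314$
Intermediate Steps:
$I = 9$
$L{\left(U,Q \right)} = 3 - 2 U$ ($L{\left(U,Q \right)} = - 2 U + 3 = 3 - 2 U$)
$j{\left(k \right)} = -63 - 7 k$ ($j{\left(k \right)} = \left(3 - 10\right) \left(k + 9\right) = \left(3 - 10\right) \left(9 + k\right) = - 7 \left(9 + k\right) = -63 - 7 k$)
$\left(\left(87 - 16\right) + 264\right) + j{\left(-6 \right)} = \left(\left(87 - 16\right) + 264\right) - 21 = \left(71 + 264\right) + \left(-63 + 42\right) = 335 - 21 = 314$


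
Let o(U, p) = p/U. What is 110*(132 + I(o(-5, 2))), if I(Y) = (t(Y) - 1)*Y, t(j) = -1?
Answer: 14608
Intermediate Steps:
I(Y) = -2*Y (I(Y) = (-1 - 1)*Y = -2*Y)
110*(132 + I(o(-5, 2))) = 110*(132 - 4/(-5)) = 110*(132 - 4*(-1)/5) = 110*(132 - 2*(-2/5)) = 110*(132 + 4/5) = 110*(664/5) = 14608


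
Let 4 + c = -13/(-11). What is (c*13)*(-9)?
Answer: 3627/11 ≈ 329.73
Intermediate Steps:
c = -31/11 (c = -4 - 13/(-11) = -4 - 13*(-1/11) = -4 + 13/11 = -31/11 ≈ -2.8182)
(c*13)*(-9) = -31/11*13*(-9) = -403/11*(-9) = 3627/11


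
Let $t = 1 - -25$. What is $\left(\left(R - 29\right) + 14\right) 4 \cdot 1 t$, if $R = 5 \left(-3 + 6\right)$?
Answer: $0$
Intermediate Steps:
$R = 15$ ($R = 5 \cdot 3 = 15$)
$t = 26$ ($t = 1 + 25 = 26$)
$\left(\left(R - 29\right) + 14\right) 4 \cdot 1 t = \left(\left(15 - 29\right) + 14\right) 4 \cdot 1 \cdot 26 = \left(-14 + 14\right) 4 \cdot 26 = 0 \cdot 104 = 0$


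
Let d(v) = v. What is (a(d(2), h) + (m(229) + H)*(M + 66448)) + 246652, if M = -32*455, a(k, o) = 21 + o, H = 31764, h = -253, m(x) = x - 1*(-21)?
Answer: 1661388852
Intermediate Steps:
m(x) = 21 + x (m(x) = x + 21 = 21 + x)
M = -14560
(a(d(2), h) + (m(229) + H)*(M + 66448)) + 246652 = ((21 - 253) + ((21 + 229) + 31764)*(-14560 + 66448)) + 246652 = (-232 + (250 + 31764)*51888) + 246652 = (-232 + 32014*51888) + 246652 = (-232 + 1661142432) + 246652 = 1661142200 + 246652 = 1661388852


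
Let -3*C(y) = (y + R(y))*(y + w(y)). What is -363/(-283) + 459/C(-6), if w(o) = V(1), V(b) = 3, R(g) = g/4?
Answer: -84783/1415 ≈ -59.917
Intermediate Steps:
R(g) = g/4 (R(g) = g*(¼) = g/4)
w(o) = 3
C(y) = -5*y*(3 + y)/12 (C(y) = -(y + y/4)*(y + 3)/3 = -5*y/4*(3 + y)/3 = -5*y*(3 + y)/12)
-363/(-283) + 459/C(-6) = -363/(-283) + 459/(((5/12)*(-6)*(-3 - 1*(-6)))) = -363*(-1/283) + 459/(((5/12)*(-6)*(-3 + 6))) = 363/283 + 459/(((5/12)*(-6)*3)) = 363/283 + 459/(-15/2) = 363/283 + 459*(-2/15) = 363/283 - 306/5 = -84783/1415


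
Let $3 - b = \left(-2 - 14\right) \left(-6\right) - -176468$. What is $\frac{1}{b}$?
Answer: $- \frac{1}{176561} \approx -5.6638 \cdot 10^{-6}$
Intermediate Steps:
$b = -176561$ ($b = 3 - \left(\left(-2 - 14\right) \left(-6\right) - -176468\right) = 3 - \left(\left(-16\right) \left(-6\right) + 176468\right) = 3 - \left(96 + 176468\right) = 3 - 176564 = -176561$)
$\frac{1}{b} = \frac{1}{-176561} = - \frac{1}{176561}$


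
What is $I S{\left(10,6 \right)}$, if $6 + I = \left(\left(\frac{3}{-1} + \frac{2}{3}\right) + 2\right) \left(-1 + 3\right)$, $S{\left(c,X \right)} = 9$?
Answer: $-60$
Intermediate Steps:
$I = - \frac{20}{3}$ ($I = -6 + \left(\left(\frac{3}{-1} + \frac{2}{3}\right) + 2\right) \left(-1 + 3\right) = -6 + \left(\left(3 \left(-1\right) + 2 \cdot \frac{1}{3}\right) + 2\right) 2 = -6 + \left(\left(-3 + \frac{2}{3}\right) + 2\right) 2 = -6 + \left(- \frac{7}{3} + 2\right) 2 = -6 - \frac{2}{3} = - \frac{20}{3} \approx -6.6667$)
$I S{\left(10,6 \right)} = \left(- \frac{20}{3}\right) 9 = -60$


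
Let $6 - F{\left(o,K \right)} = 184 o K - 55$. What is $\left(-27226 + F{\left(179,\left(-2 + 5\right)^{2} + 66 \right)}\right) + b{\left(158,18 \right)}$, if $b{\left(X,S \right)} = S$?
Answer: $-2497347$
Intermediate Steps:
$F{\left(o,K \right)} = 61 - 184 K o$ ($F{\left(o,K \right)} = 6 - \left(184 o K - 55\right) = 6 - \left(184 K o - 55\right) = 6 - \left(-55 + 184 K o\right) = 61 - 184 K o$)
$\left(-27226 + F{\left(179,\left(-2 + 5\right)^{2} + 66 \right)}\right) + b{\left(158,18 \right)} = \left(-27226 + \left(61 - 184 \left(\left(-2 + 5\right)^{2} + 66\right) 179\right)\right) + 18 = \left(-27226 + \left(61 - 184 \left(3^{2} + 66\right) 179\right)\right) + 18 = \left(-27226 + \left(61 - 184 \left(9 + 66\right) 179\right)\right) + 18 = \left(-27226 + \left(61 - 13800 \cdot 179\right)\right) + 18 = \left(-27226 + \left(61 - 2470200\right)\right) + 18 = \left(-27226 - 2470139\right) + 18 = -2497365 + 18 = -2497347$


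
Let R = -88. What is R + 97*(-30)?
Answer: -2998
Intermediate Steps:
R + 97*(-30) = -88 + 97*(-30) = -88 - 2910 = -2998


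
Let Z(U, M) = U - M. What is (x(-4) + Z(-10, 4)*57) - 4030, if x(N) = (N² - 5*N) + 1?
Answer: -4791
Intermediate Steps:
x(N) = 1 + N² - 5*N
(x(-4) + Z(-10, 4)*57) - 4030 = ((1 + (-4)² - 5*(-4)) + (-10 - 1*4)*57) - 4030 = ((1 + 16 + 20) + (-10 - 4)*57) - 4030 = (37 - 14*57) - 4030 = (37 - 798) - 4030 = -761 - 4030 = -4791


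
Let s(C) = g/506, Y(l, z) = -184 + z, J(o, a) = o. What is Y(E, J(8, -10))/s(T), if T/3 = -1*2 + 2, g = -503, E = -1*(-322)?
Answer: 89056/503 ≈ 177.05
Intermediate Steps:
E = 322
T = 0 (T = 3*(-1*2 + 2) = 3*(-2 + 2) = 3*0 = 0)
s(C) = -503/506
Y(E, J(8, -10))/s(T) = (-184 + 8)/(-503/506) = -176*(-506/503) = 89056/503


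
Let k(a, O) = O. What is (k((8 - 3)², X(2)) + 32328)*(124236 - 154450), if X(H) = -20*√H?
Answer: -976758192 + 604280*√2 ≈ -9.7590e+8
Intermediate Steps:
(k((8 - 3)², X(2)) + 32328)*(124236 - 154450) = (-20*√2 + 32328)*(124236 - 154450) = (32328 - 20*√2)*(-30214) = -976758192 + 604280*√2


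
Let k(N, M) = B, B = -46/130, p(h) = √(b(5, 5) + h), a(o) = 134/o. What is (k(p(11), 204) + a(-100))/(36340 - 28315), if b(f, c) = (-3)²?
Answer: -367/1738750 ≈ -0.00021107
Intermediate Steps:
b(f, c) = 9
p(h) = √(9 + h)
B = -23/65 (B = -46*1/130 = -23/65 ≈ -0.35385)
k(N, M) = -23/65
(k(p(11), 204) + a(-100))/(36340 - 28315) = (-23/65 + 134/(-100))/(36340 - 28315) = (-23/65 + 134*(-1/100))/8025 = (-23/65 - 67/50)*(1/8025) = -1101/650*1/8025 = -367/1738750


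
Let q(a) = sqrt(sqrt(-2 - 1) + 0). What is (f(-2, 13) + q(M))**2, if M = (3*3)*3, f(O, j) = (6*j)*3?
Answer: (234 + 3**(1/4)*sqrt(I))**2 ≈ 55192.0 + 437.3*I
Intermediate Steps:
f(O, j) = 18*j
M = 27 (M = 9*3 = 27)
q(a) = 3**(1/4)*sqrt(I) (q(a) = sqrt(sqrt(-3) + 0) = sqrt(I*sqrt(3) + 0) = sqrt(I*sqrt(3)) = 3**(1/4)*sqrt(I))
(f(-2, 13) + q(M))**2 = (18*13 + 3**(1/4)*sqrt(I))**2 = (234 + 3**(1/4)*sqrt(I))**2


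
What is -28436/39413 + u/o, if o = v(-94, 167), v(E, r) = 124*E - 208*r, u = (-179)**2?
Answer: -2582034845/1828447896 ≈ -1.4121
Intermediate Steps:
u = 32041
v(E, r) = -208*r + 124*E
o = -46392 (o = -208*167 + 124*(-94) = -34736 - 11656 = -46392)
-28436/39413 + u/o = -28436/39413 + 32041/(-46392) = -28436*1/39413 + 32041*(-1/46392) = -28436/39413 - 32041/46392 = -2582034845/1828447896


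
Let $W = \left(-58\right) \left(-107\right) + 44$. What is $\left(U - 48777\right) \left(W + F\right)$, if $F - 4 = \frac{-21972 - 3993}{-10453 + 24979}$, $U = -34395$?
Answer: $- \frac{139882426202}{269} \approx -5.2001 \cdot 10^{8}$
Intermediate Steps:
$W = 6250$ ($W = 6206 + 44 = 6250$)
$F = \frac{3571}{1614}$ ($F = 4 + \frac{-21972 - 3993}{-10453 + 24979} = 4 - \frac{25965}{14526} = 4 - \frac{2885}{1614} = \frac{3571}{1614} \approx 2.2125$)
$\left(U - 48777\right) \left(W + F\right) = \left(-34395 - 48777\right) \left(6250 + \frac{3571}{1614}\right) = \left(-83172\right) \frac{10091071}{1614} = - \frac{139882426202}{269}$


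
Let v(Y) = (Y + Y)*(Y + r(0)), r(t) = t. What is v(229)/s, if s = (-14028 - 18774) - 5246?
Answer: -52441/19024 ≈ -2.7566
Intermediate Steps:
v(Y) = 2*Y**2 (v(Y) = (Y + Y)*(Y + 0) = (2*Y)*Y = 2*Y**2)
s = -38048 (s = -32802 - 5246 = -38048)
v(229)/s = (2*229**2)/(-38048) = (2*52441)*(-1/38048) = 104882*(-1/38048) = -52441/19024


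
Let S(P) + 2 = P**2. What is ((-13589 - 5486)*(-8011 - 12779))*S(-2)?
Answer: 793138500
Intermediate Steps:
S(P) = -2 + P**2
((-13589 - 5486)*(-8011 - 12779))*S(-2) = ((-13589 - 5486)*(-8011 - 12779))*(-2 + (-2)**2) = (-19075*(-20790))*(-2 + 4) = 396569250*2 = 793138500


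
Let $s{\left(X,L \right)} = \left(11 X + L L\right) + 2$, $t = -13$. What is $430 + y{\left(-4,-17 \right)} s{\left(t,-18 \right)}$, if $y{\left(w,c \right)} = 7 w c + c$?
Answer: $84427$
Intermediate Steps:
$y{\left(w,c \right)} = c + 7 c w$ ($y{\left(w,c \right)} = 7 c w + c = c + 7 c w$)
$s{\left(X,L \right)} = 2 + L^{2} + 11 X$ ($s{\left(X,L \right)} = \left(11 X + L^{2}\right) + 2 = \left(L^{2} + 11 X\right) + 2 = 2 + L^{2} + 11 X$)
$430 + y{\left(-4,-17 \right)} s{\left(t,-18 \right)} = 430 + - 17 \left(1 + 7 \left(-4\right)\right) \left(2 + \left(-18\right)^{2} + 11 \left(-13\right)\right) = 430 + - 17 \left(1 - 28\right) \left(2 + 324 - 143\right) = 430 + \left(-17\right) \left(-27\right) 183 = 430 + 459 \cdot 183 = 430 + 83997 = 84427$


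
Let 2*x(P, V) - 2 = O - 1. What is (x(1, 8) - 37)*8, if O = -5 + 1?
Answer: -308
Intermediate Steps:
O = -4
x(P, V) = -3/2 (x(P, V) = 1 + (-4 - 1)/2 = 1 + (½)*(-5) = 1 - 5/2 = -3/2)
(x(1, 8) - 37)*8 = (-3/2 - 37)*8 = -77/2*8 = -308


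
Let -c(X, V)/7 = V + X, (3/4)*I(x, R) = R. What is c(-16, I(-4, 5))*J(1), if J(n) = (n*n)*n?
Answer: 196/3 ≈ 65.333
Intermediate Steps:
I(x, R) = 4*R/3
c(X, V) = -7*V - 7*X (c(X, V) = -7*(V + X) = -7*V - 7*X)
J(n) = n³ (J(n) = n²*n = n³)
c(-16, I(-4, 5))*J(1) = (-28*5/3 - 7*(-16))*1³ = (-7*20/3 + 112)*1 = (-140/3 + 112)*1 = (196/3)*1 = 196/3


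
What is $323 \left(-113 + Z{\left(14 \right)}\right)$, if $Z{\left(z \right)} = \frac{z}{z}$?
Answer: $-36176$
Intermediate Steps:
$Z{\left(z \right)} = 1$
$323 \left(-113 + Z{\left(14 \right)}\right) = 323 \left(-113 + 1\right) = 323 \left(-112\right) = -36176$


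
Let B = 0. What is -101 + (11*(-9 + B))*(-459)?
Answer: 45340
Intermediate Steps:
-101 + (11*(-9 + B))*(-459) = -101 + (11*(-9 + 0))*(-459) = -101 + (11*(-9))*(-459) = -101 - 99*(-459) = -101 + 45441 = 45340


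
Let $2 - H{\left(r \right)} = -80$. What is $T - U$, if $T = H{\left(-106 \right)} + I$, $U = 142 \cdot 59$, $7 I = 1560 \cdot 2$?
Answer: $- \frac{54952}{7} \approx -7850.3$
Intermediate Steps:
$H{\left(r \right)} = 82$ ($H{\left(r \right)} = 2 - -80 = 2 + 80 = 82$)
$I = \frac{3120}{7}$ ($I = \frac{1560 \cdot 2}{7} = \frac{1}{7} \cdot 3120 = \frac{3120}{7} \approx 445.71$)
$U = 8378$
$T = \frac{3694}{7}$ ($T = 82 + \frac{3120}{7} = \frac{3694}{7} \approx 527.71$)
$T - U = \frac{3694}{7} - 8378 = - \frac{54952}{7}$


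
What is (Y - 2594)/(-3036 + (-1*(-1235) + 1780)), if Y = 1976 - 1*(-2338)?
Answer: -1720/21 ≈ -81.905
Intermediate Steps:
Y = 4314 (Y = 1976 + 2338 = 4314)
(Y - 2594)/(-3036 + (-1*(-1235) + 1780)) = (4314 - 2594)/(-3036 + (-1*(-1235) + 1780)) = 1720/(-3036 + (1235 + 1780)) = 1720/(-3036 + 3015) = 1720/(-21) = 1720*(-1/21) = -1720/21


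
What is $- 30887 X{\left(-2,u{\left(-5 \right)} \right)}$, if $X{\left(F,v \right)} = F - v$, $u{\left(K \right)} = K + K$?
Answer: $-247096$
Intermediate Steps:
$u{\left(K \right)} = 2 K$
$- 30887 X{\left(-2,u{\left(-5 \right)} \right)} = - 30887 \left(-2 - 2 \left(-5\right)\right) = - 30887 \left(-2 - -10\right) = - 30887 \left(-2 + 10\right) = \left(-30887\right) 8 = -247096$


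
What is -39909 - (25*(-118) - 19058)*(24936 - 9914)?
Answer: 330564267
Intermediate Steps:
-39909 - (25*(-118) - 19058)*(24936 - 9914) = -39909 - (-2950 - 19058)*15022 = -39909 - (-22008)*15022 = -39909 - 1*(-330604176) = -39909 + 330604176 = 330564267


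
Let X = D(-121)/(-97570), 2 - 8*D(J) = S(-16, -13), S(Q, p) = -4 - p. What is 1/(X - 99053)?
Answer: -780560/77316809673 ≈ -1.0096e-5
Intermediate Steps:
D(J) = -7/8 (D(J) = 1/4 - (-4 - 1*(-13))/8 = 1/4 - (-4 + 13)/8 = 1/4 - 1/8*9 = 1/4 - 9/8 = -7/8)
X = 7/780560 (X = -7/8/(-97570) = -7/8*(-1/97570) = 7/780560 ≈ 8.9679e-6)
1/(X - 99053) = 1/(7/780560 - 99053) = 1/(-77316809673/780560) = -780560/77316809673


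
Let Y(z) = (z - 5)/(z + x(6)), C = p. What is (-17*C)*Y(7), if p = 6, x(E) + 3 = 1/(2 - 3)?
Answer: -68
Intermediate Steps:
x(E) = -4 (x(E) = -3 + 1/(2 - 3) = -3 + 1/(-1) = -3 - 1 = -4)
C = 6
Y(z) = (-5 + z)/(-4 + z) (Y(z) = (z - 5)/(z - 4) = (-5 + z)/(-4 + z))
(-17*C)*Y(7) = (-17*6)*((-5 + 7)/(-4 + 7)) = -102*2/3 = -34*2 = -102*⅔ = -68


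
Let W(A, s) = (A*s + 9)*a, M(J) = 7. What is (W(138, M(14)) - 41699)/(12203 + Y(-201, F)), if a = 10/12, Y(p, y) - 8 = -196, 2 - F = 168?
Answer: -81773/24030 ≈ -3.4030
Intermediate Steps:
F = -166 (F = 2 - 1*168 = 2 - 168 = -166)
Y(p, y) = -188 (Y(p, y) = 8 - 196 = -188)
a = 5/6 (a = 10*(1/12) = 5/6 ≈ 0.83333)
W(A, s) = 15/2 + 5*A*s/6 (W(A, s) = (A*s + 9)*(5/6) = (9 + A*s)*(5/6) = 15/2 + 5*A*s/6)
(W(138, M(14)) - 41699)/(12203 + Y(-201, F)) = ((15/2 + (5/6)*138*7) - 41699)/(12203 - 188) = ((15/2 + 805) - 41699)/12015 = (1625/2 - 41699)*(1/12015) = -81773/2*1/12015 = -81773/24030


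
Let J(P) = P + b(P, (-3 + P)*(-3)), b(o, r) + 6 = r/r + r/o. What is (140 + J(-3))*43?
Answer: 5418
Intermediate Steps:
b(o, r) = -5 + r/o (b(o, r) = -6 + (r/r + r/o) = -6 + (1 + r/o) = -5 + r/o)
J(P) = -5 + P + (9 - 3*P)/P (J(P) = P + (-5 + ((-3 + P)*(-3))/P) = P + (-5 + (9 - 3*P)/P) = -5 + P + (9 - 3*P)/P)
(140 + J(-3))*43 = (140 + (-8 - 3 + 9/(-3)))*43 = (140 + (-8 - 3 + 9*(-⅓)))*43 = (140 + (-8 - 3 - 3))*43 = (140 - 14)*43 = 126*43 = 5418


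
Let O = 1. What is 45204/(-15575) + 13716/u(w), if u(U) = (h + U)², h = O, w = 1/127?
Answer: 861211105491/63795200 ≈ 13500.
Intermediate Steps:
w = 1/127 ≈ 0.0078740
h = 1
u(U) = (1 + U)²
45204/(-15575) + 13716/u(w) = 45204/(-15575) + 13716/((1 + 1/127)²) = 45204*(-1/15575) + 13716/((128/127)²) = -45204/15575 + 13716/(16384/16129) = -45204/15575 + 13716*(16129/16384) = -45204/15575 + 55306341/4096 = 861211105491/63795200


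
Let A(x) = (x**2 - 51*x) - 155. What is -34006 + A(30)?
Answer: -34791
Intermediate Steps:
A(x) = -155 + x**2 - 51*x
-34006 + A(30) = -34006 + (-155 + 30**2 - 51*30) = -34006 + (-155 + 900 - 1530) = -34006 - 785 = -34791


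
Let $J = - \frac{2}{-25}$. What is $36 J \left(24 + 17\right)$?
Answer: $\frac{2952}{25} \approx 118.08$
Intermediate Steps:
$J = \frac{2}{25}$ ($J = \left(-2\right) \left(- \frac{1}{25}\right) = \frac{2}{25} \approx 0.08$)
$36 J \left(24 + 17\right) = 36 \cdot \frac{2}{25} \left(24 + 17\right) = \frac{72}{25} \cdot 41 = \frac{2952}{25}$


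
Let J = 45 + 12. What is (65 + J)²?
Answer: 14884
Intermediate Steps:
J = 57
(65 + J)² = (65 + 57)² = 122² = 14884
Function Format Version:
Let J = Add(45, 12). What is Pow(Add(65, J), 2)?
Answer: 14884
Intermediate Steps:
J = 57
Pow(Add(65, J), 2) = Pow(Add(65, 57), 2) = Pow(122, 2) = 14884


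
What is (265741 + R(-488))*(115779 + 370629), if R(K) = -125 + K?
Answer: 128960380224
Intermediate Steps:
(265741 + R(-488))*(115779 + 370629) = (265741 + (-125 - 488))*(115779 + 370629) = (265741 - 613)*486408 = 265128*486408 = 128960380224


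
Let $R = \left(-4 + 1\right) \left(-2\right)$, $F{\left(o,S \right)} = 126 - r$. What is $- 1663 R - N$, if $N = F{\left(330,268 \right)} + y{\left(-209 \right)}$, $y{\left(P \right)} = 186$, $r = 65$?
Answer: $-10225$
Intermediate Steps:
$F{\left(o,S \right)} = 61$ ($F{\left(o,S \right)} = 126 - 65 = 61$)
$R = 6$ ($R = \left(-3\right) \left(-2\right) = 6$)
$N = 247$ ($N = 61 + 186 = 247$)
$- 1663 R - N = \left(-1663\right) 6 - 247 = -9978 - 247 = -10225$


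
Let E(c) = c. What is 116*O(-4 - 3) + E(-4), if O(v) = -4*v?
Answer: 3244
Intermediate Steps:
116*O(-4 - 3) + E(-4) = 116*(-4*(-4 - 3)) - 4 = 116*(-4*(-7)) - 4 = 116*28 - 4 = 3248 - 4 = 3244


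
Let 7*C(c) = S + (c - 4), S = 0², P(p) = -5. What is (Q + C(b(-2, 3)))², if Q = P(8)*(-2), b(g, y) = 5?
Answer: 5041/49 ≈ 102.88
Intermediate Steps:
S = 0
C(c) = -4/7 + c/7 (C(c) = (0 + (c - 4))/7 = (0 + (-4 + c))/7 = (-4 + c)/7 = -4/7 + c/7)
Q = 10 (Q = -5*(-2) = 10)
(Q + C(b(-2, 3)))² = (10 + (-4/7 + (⅐)*5))² = (10 + (-4/7 + 5/7))² = (10 + ⅐)² = (71/7)² = 5041/49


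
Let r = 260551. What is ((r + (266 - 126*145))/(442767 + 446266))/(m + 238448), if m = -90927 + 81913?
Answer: 80849/67991465774 ≈ 1.1891e-6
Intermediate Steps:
m = -9014
((r + (266 - 126*145))/(442767 + 446266))/(m + 238448) = ((260551 + (266 - 126*145))/(442767 + 446266))/(-9014 + 238448) = ((260551 + (266 - 18270))/889033)/229434 = ((260551 - 18004)*(1/889033))*(1/229434) = (242547*(1/889033))*(1/229434) = (242547/889033)*(1/229434) = 80849/67991465774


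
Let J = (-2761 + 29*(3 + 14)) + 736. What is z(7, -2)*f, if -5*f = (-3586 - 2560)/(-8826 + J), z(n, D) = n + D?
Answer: -3073/5179 ≈ -0.59336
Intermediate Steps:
z(n, D) = D + n
J = -1532 (J = (-2761 + 29*17) + 736 = (-2761 + 493) + 736 = -2268 + 736 = -1532)
f = -3073/25895 (f = -(-3586 - 2560)/(5*(-8826 - 1532)) = -(-6146)/(5*(-10358)) = -(-6146)*(-1)/(5*10358) = -1/5*3073/5179 = -3073/25895 ≈ -0.11867)
z(7, -2)*f = (-2 + 7)*(-3073/25895) = 5*(-3073/25895) = -3073/5179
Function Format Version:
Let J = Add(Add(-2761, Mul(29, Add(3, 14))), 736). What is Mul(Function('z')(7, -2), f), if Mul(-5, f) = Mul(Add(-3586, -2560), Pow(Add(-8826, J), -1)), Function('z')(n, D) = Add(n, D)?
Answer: Rational(-3073, 5179) ≈ -0.59336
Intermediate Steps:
Function('z')(n, D) = Add(D, n)
J = -1532 (J = Add(Add(-2761, Mul(29, 17)), 736) = Add(Add(-2761, 493), 736) = Add(-2268, 736) = -1532)
f = Rational(-3073, 25895) (f = Mul(Rational(-1, 5), Mul(Add(-3586, -2560), Pow(Add(-8826, -1532), -1))) = Mul(Rational(-1, 5), Mul(-6146, Pow(-10358, -1))) = Mul(Rational(-1, 5), Mul(-6146, Rational(-1, 10358))) = Mul(Rational(-1, 5), Rational(3073, 5179)) = Rational(-3073, 25895) ≈ -0.11867)
Mul(Function('z')(7, -2), f) = Mul(Add(-2, 7), Rational(-3073, 25895)) = Mul(5, Rational(-3073, 25895)) = Rational(-3073, 5179)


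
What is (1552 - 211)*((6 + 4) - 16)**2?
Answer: 48276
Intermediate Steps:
(1552 - 211)*((6 + 4) - 16)**2 = 1341*(10 - 16)**2 = 1341*(-6)**2 = 1341*36 = 48276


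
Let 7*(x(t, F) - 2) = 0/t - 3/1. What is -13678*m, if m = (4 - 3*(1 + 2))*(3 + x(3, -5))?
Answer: 312640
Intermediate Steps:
x(t, F) = 11/7 (x(t, F) = 2 + (0/t - 3/1)/7 = 2 + (0 - 3*1)/7 = 2 + (0 - 3)/7 = 2 + (1/7)*(-3) = 2 - 3/7 = 11/7)
m = -160/7 (m = (4 - 3*(1 + 2))*(3 + 11/7) = (4 - 3*3)*(32/7) = (4 - 9)*(32/7) = -5*32/7 = -160/7 ≈ -22.857)
-13678*m = -13678*(-160/7) = 312640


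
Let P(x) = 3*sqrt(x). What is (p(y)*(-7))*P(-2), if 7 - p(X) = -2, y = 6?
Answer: -189*I*sqrt(2) ≈ -267.29*I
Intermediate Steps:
p(X) = 9 (p(X) = 7 - 1*(-2) = 7 + 2 = 9)
(p(y)*(-7))*P(-2) = (9*(-7))*(3*sqrt(-2)) = -189*I*sqrt(2)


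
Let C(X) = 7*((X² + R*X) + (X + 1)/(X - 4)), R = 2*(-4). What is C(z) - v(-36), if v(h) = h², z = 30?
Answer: 86641/26 ≈ 3332.3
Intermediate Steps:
R = -8
C(X) = -56*X + 7*X² + 7*(1 + X)/(-4 + X) (C(X) = 7*((X² - 8*X) + (X + 1)/(X - 4)) = 7*((X² - 8*X) + (1 + X)/(-4 + X)) = 7*(X² - 8*X + (1 + X)/(-4 + X)) = -56*X + 7*X² + 7*(1 + X)/(-4 + X))
C(z) - v(-36) = 7*(1 + 30³ - 12*30² + 33*30)/(-4 + 30) - 1*(-36)² = 7*(1 + 27000 - 12*900 + 990)/26 - 1*1296 = 7*(1/26)*(1 + 27000 - 10800 + 990) - 1296 = 7*(1/26)*17191 - 1296 = 120337/26 - 1296 = 86641/26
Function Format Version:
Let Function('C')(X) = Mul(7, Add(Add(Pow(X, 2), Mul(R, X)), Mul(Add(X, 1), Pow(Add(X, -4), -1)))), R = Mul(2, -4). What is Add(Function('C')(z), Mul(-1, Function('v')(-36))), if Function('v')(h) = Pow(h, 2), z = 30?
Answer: Rational(86641, 26) ≈ 3332.3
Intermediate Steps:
R = -8
Function('C')(X) = Add(Mul(-56, X), Mul(7, Pow(X, 2)), Mul(7, Pow(Add(-4, X), -1), Add(1, X))) (Function('C')(X) = Mul(7, Add(Add(Pow(X, 2), Mul(-8, X)), Mul(Add(X, 1), Pow(Add(X, -4), -1)))) = Mul(7, Add(Add(Pow(X, 2), Mul(-8, X)), Mul(Add(1, X), Pow(Add(-4, X), -1)))) = Mul(7, Add(Add(Pow(X, 2), Mul(-8, X)), Mul(Pow(Add(-4, X), -1), Add(1, X)))) = Mul(7, Add(Pow(X, 2), Mul(-8, X), Mul(Pow(Add(-4, X), -1), Add(1, X)))) = Add(Mul(-56, X), Mul(7, Pow(X, 2)), Mul(7, Pow(Add(-4, X), -1), Add(1, X))))
Add(Function('C')(z), Mul(-1, Function('v')(-36))) = Add(Mul(7, Pow(Add(-4, 30), -1), Add(1, Pow(30, 3), Mul(-12, Pow(30, 2)), Mul(33, 30))), Mul(-1, Pow(-36, 2))) = Add(Mul(7, Pow(26, -1), Add(1, 27000, Mul(-12, 900), 990)), Mul(-1, 1296)) = Add(Mul(7, Rational(1, 26), Add(1, 27000, -10800, 990)), -1296) = Add(Mul(7, Rational(1, 26), 17191), -1296) = Add(Rational(120337, 26), -1296) = Rational(86641, 26)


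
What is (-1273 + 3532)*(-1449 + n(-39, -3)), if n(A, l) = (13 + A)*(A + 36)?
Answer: -3097089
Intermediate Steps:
n(A, l) = (13 + A)*(36 + A)
(-1273 + 3532)*(-1449 + n(-39, -3)) = (-1273 + 3532)*(-1449 + (468 + (-39)² + 49*(-39))) = 2259*(-1449 + (468 + 1521 - 1911)) = 2259*(-1449 + 78) = 2259*(-1371) = -3097089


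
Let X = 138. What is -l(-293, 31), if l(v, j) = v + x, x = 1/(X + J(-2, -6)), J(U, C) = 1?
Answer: 40726/139 ≈ 292.99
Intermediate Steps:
x = 1/139 (x = 1/(138 + 1) = 1/139 ≈ 0.0071942)
l(v, j) = 1/139 + v (l(v, j) = v + 1/139 = 1/139 + v)
-l(-293, 31) = -(1/139 - 293) = -1*(-40726/139) = 40726/139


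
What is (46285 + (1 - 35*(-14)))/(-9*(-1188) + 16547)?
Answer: 46776/27239 ≈ 1.7172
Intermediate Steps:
(46285 + (1 - 35*(-14)))/(-9*(-1188) + 16547) = (46285 + (1 + 490))/(10692 + 16547) = (46285 + 491)/27239 = 46776*(1/27239) = 46776/27239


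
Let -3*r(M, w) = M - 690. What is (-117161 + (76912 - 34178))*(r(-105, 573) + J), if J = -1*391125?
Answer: 29090537220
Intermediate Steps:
r(M, w) = 230 - M/3 (r(M, w) = -(M - 690)/3 = -(-690 + M)/3 = 230 - M/3)
J = -391125
(-117161 + (76912 - 34178))*(r(-105, 573) + J) = (-117161 + (76912 - 34178))*((230 - ⅓*(-105)) - 391125) = (-117161 + (76912 - 1*34178))*((230 + 35) - 391125) = (-117161 + (76912 - 34178))*(265 - 391125) = (-117161 + 42734)*(-390860) = -74427*(-390860) = 29090537220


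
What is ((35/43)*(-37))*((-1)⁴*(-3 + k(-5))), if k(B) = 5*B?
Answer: 36260/43 ≈ 843.26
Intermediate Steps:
((35/43)*(-37))*((-1)⁴*(-3 + k(-5))) = ((35/43)*(-37))*((-1)⁴*(-3 + 5*(-5))) = ((35*(1/43))*(-37))*(1*(-3 - 25)) = ((35/43)*(-37))*(1*(-28)) = -1295/43*(-28) = 36260/43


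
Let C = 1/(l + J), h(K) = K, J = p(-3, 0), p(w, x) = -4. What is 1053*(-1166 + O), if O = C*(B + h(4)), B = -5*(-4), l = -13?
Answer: -20897838/17 ≈ -1.2293e+6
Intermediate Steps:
J = -4
C = -1/17 (C = 1/(-13 - 4) = 1/(-17) = -1/17 ≈ -0.058824)
B = 20
O = -24/17 (O = -(20 + 4)/17 = -1/17*24 = -24/17 ≈ -1.4118)
1053*(-1166 + O) = 1053*(-1166 - 24/17) = 1053*(-19846/17) = -20897838/17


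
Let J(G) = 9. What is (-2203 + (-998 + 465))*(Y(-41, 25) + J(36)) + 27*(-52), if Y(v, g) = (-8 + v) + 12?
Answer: 75204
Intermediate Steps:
Y(v, g) = 4 + v
(-2203 + (-998 + 465))*(Y(-41, 25) + J(36)) + 27*(-52) = (-2203 + (-998 + 465))*((4 - 41) + 9) + 27*(-52) = (-2203 - 533)*(-37 + 9) - 1404 = -2736*(-28) - 1404 = 76608 - 1404 = 75204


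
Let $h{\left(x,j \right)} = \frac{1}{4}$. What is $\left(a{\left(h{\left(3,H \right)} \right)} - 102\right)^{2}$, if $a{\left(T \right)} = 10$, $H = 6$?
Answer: $8464$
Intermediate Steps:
$h{\left(x,j \right)} = \frac{1}{4}$
$\left(a{\left(h{\left(3,H \right)} \right)} - 102\right)^{2} = \left(10 - 102\right)^{2} = \left(-92\right)^{2} = 8464$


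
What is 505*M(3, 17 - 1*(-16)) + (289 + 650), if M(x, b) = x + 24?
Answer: 14574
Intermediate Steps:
M(x, b) = 24 + x
505*M(3, 17 - 1*(-16)) + (289 + 650) = 505*(24 + 3) + (289 + 650) = 505*27 + 939 = 13635 + 939 = 14574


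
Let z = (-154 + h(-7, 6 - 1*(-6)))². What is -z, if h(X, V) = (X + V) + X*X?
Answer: -10000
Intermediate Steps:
h(X, V) = V + X + X² (h(X, V) = (V + X) + X² = V + X + X²)
z = 10000 (z = (-154 + ((6 - 1*(-6)) - 7 + (-7)²))² = (-154 + ((6 + 6) - 7 + 49))² = (-154 + (12 - 7 + 49))² = (-154 + 54)² = (-100)² = 10000)
-z = -1*10000 = -10000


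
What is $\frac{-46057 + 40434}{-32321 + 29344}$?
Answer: $\frac{5623}{2977} \approx 1.8888$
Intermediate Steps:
$\frac{-46057 + 40434}{-32321 + 29344} = - \frac{5623}{-2977} = \left(-5623\right) \left(- \frac{1}{2977}\right) = \frac{5623}{2977}$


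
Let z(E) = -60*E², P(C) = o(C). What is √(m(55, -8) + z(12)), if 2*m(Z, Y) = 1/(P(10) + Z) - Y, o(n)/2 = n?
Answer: I*√7772394/30 ≈ 92.93*I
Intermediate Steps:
o(n) = 2*n
P(C) = 2*C
m(Z, Y) = 1/(2*(20 + Z)) - Y/2 (m(Z, Y) = (1/(2*10 + Z) - Y)/2 = (1/(20 + Z) - Y)/2 = 1/(2*(20 + Z)) - Y/2)
√(m(55, -8) + z(12)) = √((1 - 20*(-8) - 1*(-8)*55)/(2*(20 + 55)) - 60*12²) = √((½)*(1 + 160 + 440)/75 - 60*144) = √((½)*(1/75)*601 - 8640) = √(601/150 - 8640) = √(-1295399/150) = I*√7772394/30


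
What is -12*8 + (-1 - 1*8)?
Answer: -105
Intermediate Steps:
-12*8 + (-1 - 1*8) = -96 + (-1 - 8) = -96 - 9 = -105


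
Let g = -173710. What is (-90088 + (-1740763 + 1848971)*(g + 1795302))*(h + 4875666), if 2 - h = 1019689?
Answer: 676605307605209992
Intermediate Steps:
h = -1019687 (h = 2 - 1*1019689 = 2 - 1019689 = -1019687)
(-90088 + (-1740763 + 1848971)*(g + 1795302))*(h + 4875666) = (-90088 + (-1740763 + 1848971)*(-173710 + 1795302))*(-1019687 + 4875666) = (-90088 + 108208*1621592)*3855979 = (-90088 + 175469227136)*3855979 = 175469137048*3855979 = 676605307605209992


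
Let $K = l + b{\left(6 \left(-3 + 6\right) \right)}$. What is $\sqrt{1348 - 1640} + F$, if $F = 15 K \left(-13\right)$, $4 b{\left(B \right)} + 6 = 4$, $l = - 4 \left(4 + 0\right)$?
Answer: $\frac{6435}{2} + 2 i \sqrt{73} \approx 3217.5 + 17.088 i$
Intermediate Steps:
$l = -16$ ($l = \left(-4\right) 4 = -16$)
$b{\left(B \right)} = - \frac{1}{2}$ ($b{\left(B \right)} = - \frac{3}{2} + \frac{1}{4} \cdot 4 = - \frac{3}{2} + 1 = - \frac{1}{2}$)
$K = - \frac{33}{2}$ ($K = -16 - \frac{1}{2} = - \frac{33}{2} \approx -16.5$)
$F = \frac{6435}{2}$ ($F = 15 \left(- \frac{33}{2}\right) \left(-13\right) = \left(- \frac{495}{2}\right) \left(-13\right) = \frac{6435}{2} \approx 3217.5$)
$\sqrt{1348 - 1640} + F = \sqrt{1348 - 1640} + \frac{6435}{2} = \sqrt{-292} + \frac{6435}{2} = 2 i \sqrt{73} + \frac{6435}{2} = \frac{6435}{2} + 2 i \sqrt{73}$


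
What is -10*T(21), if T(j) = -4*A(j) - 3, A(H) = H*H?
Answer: 17670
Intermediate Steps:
A(H) = H²
T(j) = -3 - 4*j² (T(j) = -4*j² - 3 = -3 - 4*j²)
-10*T(21) = -10*(-3 - 4*21²) = -10*(-3 - 4*441) = -10*(-3 - 1764) = -10*(-1767) = 17670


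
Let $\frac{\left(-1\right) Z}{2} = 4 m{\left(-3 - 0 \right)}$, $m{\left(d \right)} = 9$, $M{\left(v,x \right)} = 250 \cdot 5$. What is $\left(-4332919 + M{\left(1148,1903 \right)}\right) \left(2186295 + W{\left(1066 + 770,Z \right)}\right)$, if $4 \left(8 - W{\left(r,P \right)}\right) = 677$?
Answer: $- \frac{37878431178915}{4} \approx -9.4696 \cdot 10^{12}$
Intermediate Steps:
$M{\left(v,x \right)} = 1250$
$Z = -72$ ($Z = - 2 \cdot 4 \cdot 9 = \left(-2\right) 36 = -72$)
$W{\left(r,P \right)} = - \frac{645}{4}$ ($W{\left(r,P \right)} = 8 - \frac{677}{4} = - \frac{645}{4}$)
$\left(-4332919 + M{\left(1148,1903 \right)}\right) \left(2186295 + W{\left(1066 + 770,Z \right)}\right) = \left(-4332919 + 1250\right) \left(2186295 - \frac{645}{4}\right) = \left(-4331669\right) \frac{8744535}{4} = - \frac{37878431178915}{4}$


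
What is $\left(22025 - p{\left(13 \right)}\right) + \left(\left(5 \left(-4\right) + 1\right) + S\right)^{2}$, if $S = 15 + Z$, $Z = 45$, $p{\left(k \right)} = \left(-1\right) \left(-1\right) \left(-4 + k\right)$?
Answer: $23697$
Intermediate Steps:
$p{\left(k \right)} = -4 + k$ ($p{\left(k \right)} = 1 \left(-4 + k\right) = -4 + k$)
$S = 60$ ($S = 15 + 45 = 60$)
$\left(22025 - p{\left(13 \right)}\right) + \left(\left(5 \left(-4\right) + 1\right) + S\right)^{2} = \left(22025 - \left(-4 + 13\right)\right) + \left(\left(5 \left(-4\right) + 1\right) + 60\right)^{2} = \left(22025 - 9\right) + \left(\left(-20 + 1\right) + 60\right)^{2} = \left(22025 - 9\right) + \left(-19 + 60\right)^{2} = 22016 + 41^{2} = 22016 + 1681 = 23697$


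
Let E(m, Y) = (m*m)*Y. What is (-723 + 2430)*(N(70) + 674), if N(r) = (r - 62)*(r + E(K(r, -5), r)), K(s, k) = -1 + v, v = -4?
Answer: 26004438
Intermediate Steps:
K(s, k) = -5 (K(s, k) = -1 - 4 = -5)
E(m, Y) = Y*m² (E(m, Y) = m²*Y = Y*m²)
N(r) = 26*r*(-62 + r) (N(r) = (r - 62)*(r + r*(-5)²) = (-62 + r)*(r + r*25) = (-62 + r)*(r + 25*r) = (-62 + r)*(26*r) = 26*r*(-62 + r))
(-723 + 2430)*(N(70) + 674) = (-723 + 2430)*(26*70*(-62 + 70) + 674) = 1707*(26*70*8 + 674) = 1707*(14560 + 674) = 1707*15234 = 26004438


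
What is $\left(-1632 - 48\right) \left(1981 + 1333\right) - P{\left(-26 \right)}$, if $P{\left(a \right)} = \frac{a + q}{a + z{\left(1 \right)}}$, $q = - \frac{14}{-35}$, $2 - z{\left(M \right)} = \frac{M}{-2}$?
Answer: $- \frac{1308367456}{235} \approx -5.5675 \cdot 10^{6}$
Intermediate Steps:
$z{\left(M \right)} = 2 + \frac{M}{2}$ ($z{\left(M \right)} = 2 - \frac{M}{-2} = 2 - M \left(- \frac{1}{2}\right) = 2 - - \frac{M}{2} = 2 + \frac{M}{2}$)
$q = \frac{2}{5}$ ($q = \left(-14\right) \left(- \frac{1}{35}\right) = \frac{2}{5} \approx 0.4$)
$P{\left(a \right)} = \frac{\frac{2}{5} + a}{\frac{5}{2} + a}$ ($P{\left(a \right)} = \frac{a + \frac{2}{5}}{a + \left(2 + \frac{1}{2} \cdot 1\right)} = \frac{\frac{2}{5} + a}{a + \left(2 + \frac{1}{2}\right)} = \frac{\frac{2}{5} + a}{a + \frac{5}{2}} = \frac{\frac{2}{5} + a}{\frac{5}{2} + a}$)
$\left(-1632 - 48\right) \left(1981 + 1333\right) - P{\left(-26 \right)} = \left(-1632 - 48\right) \left(1981 + 1333\right) - \frac{2 \left(2 + 5 \left(-26\right)\right)}{5 \left(5 + 2 \left(-26\right)\right)} = \left(-1680\right) 3314 - \frac{2 \left(2 - 130\right)}{5 \left(5 - 52\right)} = -5567520 - \frac{2}{5} \frac{1}{-47} \left(-128\right) = -5567520 - \frac{2}{5} \left(- \frac{1}{47}\right) \left(-128\right) = -5567520 - \frac{256}{235} = - \frac{1308367456}{235}$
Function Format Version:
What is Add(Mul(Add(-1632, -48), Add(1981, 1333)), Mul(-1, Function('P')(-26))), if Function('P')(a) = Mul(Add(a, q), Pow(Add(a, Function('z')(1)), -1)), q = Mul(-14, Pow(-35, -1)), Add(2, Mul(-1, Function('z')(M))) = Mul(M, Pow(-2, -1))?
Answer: Rational(-1308367456, 235) ≈ -5.5675e+6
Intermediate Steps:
Function('z')(M) = Add(2, Mul(Rational(1, 2), M)) (Function('z')(M) = Add(2, Mul(-1, Mul(M, Pow(-2, -1)))) = Add(2, Mul(-1, Mul(M, Rational(-1, 2)))) = Add(2, Mul(-1, Mul(Rational(-1, 2), M))) = Add(2, Mul(Rational(1, 2), M)))
q = Rational(2, 5) (q = Mul(-14, Rational(-1, 35)) = Rational(2, 5) ≈ 0.40000)
Function('P')(a) = Mul(Pow(Add(Rational(5, 2), a), -1), Add(Rational(2, 5), a)) (Function('P')(a) = Mul(Add(a, Rational(2, 5)), Pow(Add(a, Add(2, Mul(Rational(1, 2), 1))), -1)) = Mul(Add(Rational(2, 5), a), Pow(Add(a, Add(2, Rational(1, 2))), -1)) = Mul(Add(Rational(2, 5), a), Pow(Add(a, Rational(5, 2)), -1)) = Mul(Add(Rational(2, 5), a), Pow(Add(Rational(5, 2), a), -1)) = Mul(Pow(Add(Rational(5, 2), a), -1), Add(Rational(2, 5), a)))
Add(Mul(Add(-1632, -48), Add(1981, 1333)), Mul(-1, Function('P')(-26))) = Add(Mul(Add(-1632, -48), Add(1981, 1333)), Mul(-1, Mul(Rational(2, 5), Pow(Add(5, Mul(2, -26)), -1), Add(2, Mul(5, -26))))) = Add(Mul(-1680, 3314), Mul(-1, Mul(Rational(2, 5), Pow(Add(5, -52), -1), Add(2, -130)))) = Add(-5567520, Mul(-1, Mul(Rational(2, 5), Pow(-47, -1), -128))) = Add(-5567520, Mul(-1, Mul(Rational(2, 5), Rational(-1, 47), -128))) = Add(-5567520, Mul(-1, Rational(256, 235))) = Add(-5567520, Rational(-256, 235)) = Rational(-1308367456, 235)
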